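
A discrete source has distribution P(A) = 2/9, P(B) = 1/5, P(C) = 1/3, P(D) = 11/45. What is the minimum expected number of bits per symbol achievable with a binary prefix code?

Repeatedly combine the two least-probable nodes; the expected code length is the sum of the merged weights.
merge 1/5 + 2/9 → 19/45
merge 11/45 + 1/3 → 26/45
merge 19/45 + 26/45 → 1
L = 19/45 + 26/45 + 1 = 2 bits/symbol.

2 bits/symbol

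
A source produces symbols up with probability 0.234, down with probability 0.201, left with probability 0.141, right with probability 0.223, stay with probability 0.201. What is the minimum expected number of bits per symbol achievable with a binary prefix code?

2.342 bits/symbol

Repeatedly combine the two least-probable nodes; the expected code length is the sum of the merged weights.
merge 141/1000 + 201/1000 → 171/500
merge 201/1000 + 223/1000 → 53/125
merge 117/500 + 171/500 → 72/125
merge 53/125 + 72/125 → 1
L = 171/500 + 53/125 + 72/125 + 1 = 1171/500 = 2.342 bits/symbol.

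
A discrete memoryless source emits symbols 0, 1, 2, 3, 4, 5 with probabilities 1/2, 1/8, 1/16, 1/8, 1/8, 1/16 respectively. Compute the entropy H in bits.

Each probability is a power of 1/2, so log₂(1/p) is an integer.
H = Σ p·log₂(1/p) = 1/2·1 + 1/8·3 + 1/16·4 + 1/8·3 + 1/8·3 + 1/16·4 = 2.125 bits.

2.125 bits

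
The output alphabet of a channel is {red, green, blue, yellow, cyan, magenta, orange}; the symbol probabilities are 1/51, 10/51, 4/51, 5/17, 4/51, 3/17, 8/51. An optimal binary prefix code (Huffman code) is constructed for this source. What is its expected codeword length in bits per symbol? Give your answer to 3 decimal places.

2.608 bits/symbol

Repeatedly combine the two least-probable nodes; the expected code length is the sum of the merged weights.
merge 1/51 + 4/51 → 5/51
merge 4/51 + 5/51 → 3/17
merge 8/51 + 3/17 → 1/3
merge 3/17 + 10/51 → 19/51
merge 5/17 + 1/3 → 32/51
merge 19/51 + 32/51 → 1
L = 5/51 + 3/17 + 1/3 + 19/51 + 32/51 + 1 = 133/51 ≈ 2.608 bits/symbol.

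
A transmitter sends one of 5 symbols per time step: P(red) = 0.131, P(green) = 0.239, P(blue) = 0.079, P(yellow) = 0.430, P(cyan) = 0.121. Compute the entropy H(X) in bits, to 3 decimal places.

H = −Σ pᵢ log₂ pᵢ.
−0.131·log₂(0.131) = 0.3841
−0.239·log₂(0.239) = 0.4935
−0.079·log₂(0.079) = 0.2893
−0.430·log₂(0.430) = 0.5236
−0.121·log₂(0.121) = 0.3687
Sum ≈ 2.0592 → 2.059 bits.

2.059 bits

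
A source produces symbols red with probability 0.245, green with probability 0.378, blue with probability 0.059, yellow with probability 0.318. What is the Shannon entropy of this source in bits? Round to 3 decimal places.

1.794 bits

H = −Σ pᵢ log₂ pᵢ.
−0.245·log₂(0.245) = 0.4971
−0.378·log₂(0.378) = 0.5305
−0.059·log₂(0.059) = 0.2409
−0.318·log₂(0.318) = 0.5256
Sum ≈ 1.7942 → 1.794 bits.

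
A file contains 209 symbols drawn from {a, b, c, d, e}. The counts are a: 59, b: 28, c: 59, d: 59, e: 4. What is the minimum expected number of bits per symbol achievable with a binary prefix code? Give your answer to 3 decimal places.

2.153 bits/symbol

Probabilities are the counts divided by 209.
Repeatedly combine the two least-probable nodes; the expected code length is the sum of the merged weights.
merge 4/209 + 28/209 → 32/209
merge 32/209 + 59/209 → 91/209
merge 59/209 + 59/209 → 118/209
merge 91/209 + 118/209 → 1
L = 32/209 + 91/209 + 118/209 + 1 = 450/209 ≈ 2.153 bits/symbol.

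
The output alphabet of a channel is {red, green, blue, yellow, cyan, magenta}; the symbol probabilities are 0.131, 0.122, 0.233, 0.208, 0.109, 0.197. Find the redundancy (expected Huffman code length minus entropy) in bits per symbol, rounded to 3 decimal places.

0.033 bits

Entropy H = −Σ p log₂ p ≈ 2.5255 bits.
Huffman merges: 109/1000+61/500→231/1000; 131/1000+197/1000→41/125; 26/125+231/1000→439/1000; 233/1000+41/125→561/1000; 439/1000+561/1000→1. L = 2559/1000 ≈ 2.5590.
L − H = 2.5590 − 2.5255 = 0.033 bits.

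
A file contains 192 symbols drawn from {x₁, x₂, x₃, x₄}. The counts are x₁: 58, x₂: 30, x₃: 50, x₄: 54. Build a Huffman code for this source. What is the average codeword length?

2 bits/symbol

Probabilities are the counts divided by 192.
Repeatedly combine the two least-probable nodes; the expected code length is the sum of the merged weights.
merge 5/32 + 25/96 → 5/12
merge 9/32 + 29/96 → 7/12
merge 5/12 + 7/12 → 1
L = 5/12 + 7/12 + 1 = 2 bits/symbol.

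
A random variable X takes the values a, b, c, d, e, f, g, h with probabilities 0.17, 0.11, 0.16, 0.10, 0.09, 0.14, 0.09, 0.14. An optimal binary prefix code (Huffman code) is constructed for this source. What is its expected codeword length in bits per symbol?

3 bits/symbol

Repeatedly combine the two least-probable nodes; the expected code length is the sum of the merged weights.
merge 9/100 + 9/100 → 9/50
merge 1/10 + 11/100 → 21/100
merge 7/50 + 7/50 → 7/25
merge 4/25 + 17/100 → 33/100
merge 9/50 + 21/100 → 39/100
merge 7/25 + 33/100 → 61/100
merge 39/100 + 61/100 → 1
L = 9/50 + 21/100 + 7/25 + 33/100 + 39/100 + 61/100 + 1 = 3 bits/symbol.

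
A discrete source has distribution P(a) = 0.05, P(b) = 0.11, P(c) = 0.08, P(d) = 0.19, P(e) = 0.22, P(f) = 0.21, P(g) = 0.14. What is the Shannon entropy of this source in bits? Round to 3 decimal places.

2.664 bits

H = −Σ pᵢ log₂ pᵢ.
−0.05·log₂(0.05) = 0.2161
−0.11·log₂(0.11) = 0.3503
−0.08·log₂(0.08) = 0.2915
−0.19·log₂(0.19) = 0.4552
−0.22·log₂(0.22) = 0.4806
−0.21·log₂(0.21) = 0.4728
−0.14·log₂(0.14) = 0.3971
Sum ≈ 2.6636 → 2.664 bits.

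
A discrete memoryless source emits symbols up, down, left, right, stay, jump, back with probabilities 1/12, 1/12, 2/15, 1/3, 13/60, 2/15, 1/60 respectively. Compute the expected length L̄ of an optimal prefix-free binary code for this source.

Repeatedly combine the two least-probable nodes; the expected code length is the sum of the merged weights.
merge 1/60 + 1/12 → 1/10
merge 1/12 + 1/10 → 11/60
merge 2/15 + 2/15 → 4/15
merge 11/60 + 13/60 → 2/5
merge 4/15 + 1/3 → 3/5
merge 2/5 + 3/5 → 1
L = 1/10 + 11/60 + 4/15 + 2/5 + 3/5 + 1 = 51/20 = 2.55 bits/symbol.

2.55 bits/symbol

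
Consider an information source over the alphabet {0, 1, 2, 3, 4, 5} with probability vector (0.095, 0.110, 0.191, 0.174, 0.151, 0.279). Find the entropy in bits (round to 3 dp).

2.494 bits

H = −Σ pᵢ log₂ pᵢ.
−0.095·log₂(0.095) = 0.3226
−0.110·log₂(0.110) = 0.3503
−0.191·log₂(0.191) = 0.4562
−0.174·log₂(0.174) = 0.4390
−0.151·log₂(0.151) = 0.4118
−0.279·log₂(0.279) = 0.5138
Sum ≈ 2.4937 → 2.494 bits.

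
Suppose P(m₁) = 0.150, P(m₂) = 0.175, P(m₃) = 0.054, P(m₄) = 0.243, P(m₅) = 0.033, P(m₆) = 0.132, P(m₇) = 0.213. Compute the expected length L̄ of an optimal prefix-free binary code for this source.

2.631 bits/symbol

Repeatedly combine the two least-probable nodes; the expected code length is the sum of the merged weights.
merge 33/1000 + 27/500 → 87/1000
merge 87/1000 + 33/250 → 219/1000
merge 3/20 + 7/40 → 13/40
merge 213/1000 + 219/1000 → 54/125
merge 243/1000 + 13/40 → 71/125
merge 54/125 + 71/125 → 1
L = 87/1000 + 219/1000 + 13/40 + 54/125 + 71/125 + 1 = 2631/1000 = 2.631 bits/symbol.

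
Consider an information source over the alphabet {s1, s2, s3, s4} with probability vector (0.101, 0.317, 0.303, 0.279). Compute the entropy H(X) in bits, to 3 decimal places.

H = −Σ pᵢ log₂ pᵢ.
−0.101·log₂(0.101) = 0.3341
−0.317·log₂(0.317) = 0.5254
−0.303·log₂(0.303) = 0.5220
−0.279·log₂(0.279) = 0.5138
Sum ≈ 1.8952 → 1.895 bits.

1.895 bits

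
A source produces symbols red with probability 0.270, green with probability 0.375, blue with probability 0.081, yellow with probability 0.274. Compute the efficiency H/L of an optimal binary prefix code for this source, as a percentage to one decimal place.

93.4%

Entropy H = −Σ p log₂ p ≈ 1.8461 bits.
Huffman merges: 81/1000+27/100→351/1000; 137/500+351/1000→5/8; 3/8+5/8→1. L = 247/125 ≈ 1.9760.
Efficiency = H/L = 1.8461/1.9760 = 93.4%.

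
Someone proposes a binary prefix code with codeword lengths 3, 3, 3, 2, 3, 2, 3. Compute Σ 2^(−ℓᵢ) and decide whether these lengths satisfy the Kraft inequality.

1.125; no

With common denominator 2^3 = 8: Σ 2^(−ℓᵢ) = 1/8 + 1/8 + 1/8 + 2/8 + 1/8 + 2/8 + 1/8 = 9/8 = 1.125.
Kraft's inequality requires Σ ≤ 1; here Σ = 1.125 > 1, so no such prefix code exists.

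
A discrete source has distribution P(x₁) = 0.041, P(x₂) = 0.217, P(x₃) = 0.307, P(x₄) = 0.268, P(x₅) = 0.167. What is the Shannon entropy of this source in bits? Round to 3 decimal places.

H = −Σ pᵢ log₂ pᵢ.
−0.041·log₂(0.041) = 0.1889
−0.217·log₂(0.217) = 0.4783
−0.307·log₂(0.307) = 0.5230
−0.268·log₂(0.268) = 0.5091
−0.167·log₂(0.167) = 0.4312
Sum ≈ 2.1306 → 2.131 bits.

2.131 bits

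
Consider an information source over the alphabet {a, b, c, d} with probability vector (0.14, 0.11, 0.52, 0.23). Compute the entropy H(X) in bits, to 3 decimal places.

H = −Σ pᵢ log₂ pᵢ.
−0.14·log₂(0.14) = 0.3971
−0.11·log₂(0.11) = 0.3503
−0.52·log₂(0.52) = 0.4906
−0.23·log₂(0.23) = 0.4877
Sum ≈ 1.7256 → 1.726 bits.

1.726 bits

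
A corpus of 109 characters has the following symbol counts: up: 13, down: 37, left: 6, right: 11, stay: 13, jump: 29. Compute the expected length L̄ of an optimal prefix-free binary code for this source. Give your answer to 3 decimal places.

2.394 bits/symbol

Probabilities are the counts divided by 109.
Repeatedly combine the two least-probable nodes; the expected code length is the sum of the merged weights.
merge 6/109 + 11/109 → 17/109
merge 13/109 + 13/109 → 26/109
merge 17/109 + 26/109 → 43/109
merge 29/109 + 37/109 → 66/109
merge 43/109 + 66/109 → 1
L = 17/109 + 26/109 + 43/109 + 66/109 + 1 = 261/109 ≈ 2.394 bits/symbol.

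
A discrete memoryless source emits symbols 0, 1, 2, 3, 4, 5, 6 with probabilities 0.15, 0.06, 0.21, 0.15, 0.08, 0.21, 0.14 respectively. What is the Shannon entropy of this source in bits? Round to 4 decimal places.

2.6989 bits

H = −Σ pᵢ log₂ pᵢ.
−0.15·log₂(0.15) = 0.4105
−0.06·log₂(0.06) = 0.2435
−0.21·log₂(0.21) = 0.4728
−0.15·log₂(0.15) = 0.4105
−0.08·log₂(0.08) = 0.2915
−0.21·log₂(0.21) = 0.4728
−0.14·log₂(0.14) = 0.3971
Sum ≈ 2.6989 → 2.6989 bits.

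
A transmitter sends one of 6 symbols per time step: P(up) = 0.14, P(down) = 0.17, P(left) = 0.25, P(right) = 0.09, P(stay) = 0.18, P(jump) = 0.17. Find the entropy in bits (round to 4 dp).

2.5242 bits

H = −Σ pᵢ log₂ pᵢ.
−0.14·log₂(0.14) = 0.3971
−0.17·log₂(0.17) = 0.4346
−0.25·log₂(0.25) = 0.5000
−0.09·log₂(0.09) = 0.3127
−0.18·log₂(0.18) = 0.4453
−0.17·log₂(0.17) = 0.4346
Sum ≈ 2.5242 → 2.5242 bits.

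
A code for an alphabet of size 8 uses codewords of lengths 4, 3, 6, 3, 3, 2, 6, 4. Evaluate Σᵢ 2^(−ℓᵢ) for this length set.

0.78125

With common denominator 2^6 = 64: Σ 2^(−ℓᵢ) = 4/64 + 8/64 + 1/64 + 8/64 + 8/64 + 16/64 + 1/64 + 4/64 = 50/64 = 0.78125.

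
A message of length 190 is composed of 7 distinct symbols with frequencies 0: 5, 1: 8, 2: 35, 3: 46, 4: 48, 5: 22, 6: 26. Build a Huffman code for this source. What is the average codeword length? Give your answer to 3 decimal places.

2.574 bits/symbol

Probabilities are the counts divided by 190.
Repeatedly combine the two least-probable nodes; the expected code length is the sum of the merged weights.
merge 1/38 + 4/95 → 13/190
merge 13/190 + 11/95 → 7/38
merge 13/95 + 7/38 → 61/190
merge 7/38 + 23/95 → 81/190
merge 24/95 + 61/190 → 109/190
merge 81/190 + 109/190 → 1
L = 13/190 + 7/38 + 61/190 + 81/190 + 109/190 + 1 = 489/190 ≈ 2.574 bits/symbol.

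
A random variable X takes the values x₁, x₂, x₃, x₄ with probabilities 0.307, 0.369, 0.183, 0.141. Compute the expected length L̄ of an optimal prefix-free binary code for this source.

1.955 bits/symbol

Repeatedly combine the two least-probable nodes; the expected code length is the sum of the merged weights.
merge 141/1000 + 183/1000 → 81/250
merge 307/1000 + 81/250 → 631/1000
merge 369/1000 + 631/1000 → 1
L = 81/250 + 631/1000 + 1 = 391/200 = 1.955 bits/symbol.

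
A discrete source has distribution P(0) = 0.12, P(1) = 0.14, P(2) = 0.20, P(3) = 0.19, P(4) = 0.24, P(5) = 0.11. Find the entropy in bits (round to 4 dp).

2.5282 bits

H = −Σ pᵢ log₂ pᵢ.
−0.12·log₂(0.12) = 0.3671
−0.14·log₂(0.14) = 0.3971
−0.20·log₂(0.20) = 0.4644
−0.19·log₂(0.19) = 0.4552
−0.24·log₂(0.24) = 0.4941
−0.11·log₂(0.11) = 0.3503
Sum ≈ 2.5282 → 2.5282 bits.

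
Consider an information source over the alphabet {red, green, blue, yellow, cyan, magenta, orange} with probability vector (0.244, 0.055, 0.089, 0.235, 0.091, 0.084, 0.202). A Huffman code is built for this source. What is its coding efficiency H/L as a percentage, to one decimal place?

98.9%

Entropy H = −Σ p log₂ p ≈ 2.6093 bits.
Huffman merges: 11/200+21/250→139/1000; 89/1000+91/1000→9/50; 139/1000+9/50→319/1000; 101/500+47/200→437/1000; 61/250+319/1000→563/1000; 437/1000+563/1000→1. L = 1319/500 ≈ 2.6380.
Efficiency = H/L = 2.6093/2.6380 = 98.9%.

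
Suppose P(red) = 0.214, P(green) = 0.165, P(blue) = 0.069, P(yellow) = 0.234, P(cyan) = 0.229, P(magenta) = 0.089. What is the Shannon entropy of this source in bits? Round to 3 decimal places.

H = −Σ pᵢ log₂ pᵢ.
−0.214·log₂(0.214) = 0.4760
−0.165·log₂(0.165) = 0.4289
−0.069·log₂(0.069) = 0.2662
−0.234·log₂(0.234) = 0.4903
−0.229·log₂(0.229) = 0.4870
−0.089·log₂(0.089) = 0.3106
Sum ≈ 2.4590 → 2.459 bits.

2.459 bits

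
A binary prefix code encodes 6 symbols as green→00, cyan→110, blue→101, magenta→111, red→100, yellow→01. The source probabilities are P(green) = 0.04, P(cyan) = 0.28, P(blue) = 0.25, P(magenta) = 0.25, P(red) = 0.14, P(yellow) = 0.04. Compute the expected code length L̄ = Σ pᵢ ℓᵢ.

2.92 bits/symbol

L̄ = Σ pᵢ·ℓᵢ = 0.04·2 + 0.28·3 + 0.25·3 + 0.25·3 + 0.14·3 + 0.04·2 = 2.92 bits/symbol.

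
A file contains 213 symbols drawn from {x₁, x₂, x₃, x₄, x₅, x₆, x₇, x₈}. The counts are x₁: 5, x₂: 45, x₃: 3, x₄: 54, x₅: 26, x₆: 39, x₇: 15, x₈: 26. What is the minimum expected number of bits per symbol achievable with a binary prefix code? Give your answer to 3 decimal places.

2.681 bits/symbol

Probabilities are the counts divided by 213.
Repeatedly combine the two least-probable nodes; the expected code length is the sum of the merged weights.
merge 1/71 + 5/213 → 8/213
merge 8/213 + 5/71 → 23/213
merge 23/213 + 26/213 → 49/213
merge 26/213 + 13/71 → 65/213
merge 15/71 + 49/213 → 94/213
merge 18/71 + 65/213 → 119/213
merge 94/213 + 119/213 → 1
L = 8/213 + 23/213 + 49/213 + 65/213 + 94/213 + 119/213 + 1 = 571/213 ≈ 2.681 bits/symbol.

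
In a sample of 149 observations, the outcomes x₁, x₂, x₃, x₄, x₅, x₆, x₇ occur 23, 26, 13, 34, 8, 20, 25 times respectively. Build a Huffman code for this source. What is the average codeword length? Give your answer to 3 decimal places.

2.738 bits/symbol

Probabilities are the counts divided by 149.
Repeatedly combine the two least-probable nodes; the expected code length is the sum of the merged weights.
merge 8/149 + 13/149 → 21/149
merge 20/149 + 21/149 → 41/149
merge 23/149 + 25/149 → 48/149
merge 26/149 + 34/149 → 60/149
merge 41/149 + 48/149 → 89/149
merge 60/149 + 89/149 → 1
L = 21/149 + 41/149 + 48/149 + 60/149 + 89/149 + 1 = 408/149 ≈ 2.738 bits/symbol.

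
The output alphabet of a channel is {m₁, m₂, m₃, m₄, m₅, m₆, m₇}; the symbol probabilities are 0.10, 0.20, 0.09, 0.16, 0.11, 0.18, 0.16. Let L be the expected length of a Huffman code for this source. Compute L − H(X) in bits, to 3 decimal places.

Entropy H = −Σ p log₂ p ≈ 2.7509 bits.
Huffman merges: 9/100+1/10→19/100; 11/100+4/25→27/100; 4/25+9/50→17/50; 19/100+1/5→39/100; 27/100+17/50→61/100; 39/100+61/100→1. L = 14/5 ≈ 2.8000.
L − H = 2.8000 − 2.7509 = 0.049 bits.

0.049 bits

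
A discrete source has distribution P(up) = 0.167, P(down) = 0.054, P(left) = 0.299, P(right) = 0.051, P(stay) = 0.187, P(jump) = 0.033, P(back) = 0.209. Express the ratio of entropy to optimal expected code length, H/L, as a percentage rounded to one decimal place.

98.3%

Entropy H = −Σ p log₂ p ≈ 2.4851 bits.
Huffman merges: 33/1000+51/1000→21/250; 27/500+21/250→69/500; 69/500+167/1000→61/200; 187/1000+209/1000→99/250; 299/1000+61/200→151/250; 99/250+151/250→1. L = 2527/1000 ≈ 2.5270.
Efficiency = H/L = 2.4851/2.5270 = 98.3%.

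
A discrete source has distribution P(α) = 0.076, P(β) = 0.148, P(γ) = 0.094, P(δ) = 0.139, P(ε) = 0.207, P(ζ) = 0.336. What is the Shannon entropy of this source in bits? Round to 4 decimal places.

2.4059 bits

H = −Σ pᵢ log₂ pᵢ.
−0.076·log₂(0.076) = 0.2826
−0.148·log₂(0.148) = 0.4079
−0.094·log₂(0.094) = 0.3207
−0.139·log₂(0.139) = 0.3957
−0.207·log₂(0.207) = 0.4704
−0.336·log₂(0.336) = 0.5287
Sum ≈ 2.4059 → 2.4059 bits.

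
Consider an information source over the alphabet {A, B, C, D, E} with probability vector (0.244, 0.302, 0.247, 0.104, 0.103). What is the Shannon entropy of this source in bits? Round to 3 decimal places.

H = −Σ pᵢ log₂ pᵢ.
−0.244·log₂(0.244) = 0.4966
−0.302·log₂(0.302) = 0.5217
−0.247·log₂(0.247) = 0.4983
−0.104·log₂(0.104) = 0.3396
−0.103·log₂(0.103) = 0.3378
Sum ≈ 2.1939 → 2.194 bits.

2.194 bits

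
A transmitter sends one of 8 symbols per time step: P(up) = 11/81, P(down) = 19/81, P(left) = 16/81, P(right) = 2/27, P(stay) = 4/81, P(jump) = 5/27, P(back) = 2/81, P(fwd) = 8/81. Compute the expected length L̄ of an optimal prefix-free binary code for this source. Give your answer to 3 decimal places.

2.790 bits/symbol

Repeatedly combine the two least-probable nodes; the expected code length is the sum of the merged weights.
merge 2/81 + 4/81 → 2/27
merge 2/27 + 2/27 → 4/27
merge 8/81 + 11/81 → 19/81
merge 4/27 + 5/27 → 1/3
merge 16/81 + 19/81 → 35/81
merge 19/81 + 1/3 → 46/81
merge 35/81 + 46/81 → 1
L = 2/27 + 4/27 + 19/81 + 1/3 + 35/81 + 46/81 + 1 = 226/81 ≈ 2.790 bits/symbol.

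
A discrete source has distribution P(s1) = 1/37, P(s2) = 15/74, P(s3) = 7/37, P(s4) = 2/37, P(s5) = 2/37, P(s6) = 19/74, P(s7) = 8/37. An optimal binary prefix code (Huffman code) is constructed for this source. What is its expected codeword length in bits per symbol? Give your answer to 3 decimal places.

2.541 bits/symbol

Repeatedly combine the two least-probable nodes; the expected code length is the sum of the merged weights.
merge 1/37 + 2/37 → 3/37
merge 2/37 + 3/37 → 5/37
merge 5/37 + 7/37 → 12/37
merge 15/74 + 8/37 → 31/74
merge 19/74 + 12/37 → 43/74
merge 31/74 + 43/74 → 1
L = 3/37 + 5/37 + 12/37 + 31/74 + 43/74 + 1 = 94/37 ≈ 2.541 bits/symbol.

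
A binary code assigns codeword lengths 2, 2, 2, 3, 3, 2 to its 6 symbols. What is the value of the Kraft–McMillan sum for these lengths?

1.25

With common denominator 2^3 = 8: Σ 2^(−ℓᵢ) = 2/8 + 2/8 + 2/8 + 1/8 + 1/8 + 2/8 = 10/8 = 1.25.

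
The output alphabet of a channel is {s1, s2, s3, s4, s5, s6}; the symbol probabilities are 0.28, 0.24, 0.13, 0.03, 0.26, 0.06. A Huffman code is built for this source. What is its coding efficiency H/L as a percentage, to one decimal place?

99.2%

Entropy H = −Σ p log₂ p ≈ 2.2916 bits.
Huffman merges: 3/100+3/50→9/100; 9/100+13/100→11/50; 11/50+6/25→23/50; 13/50+7/25→27/50; 23/50+27/50→1. L = 231/100 ≈ 2.3100.
Efficiency = H/L = 2.2916/2.3100 = 99.2%.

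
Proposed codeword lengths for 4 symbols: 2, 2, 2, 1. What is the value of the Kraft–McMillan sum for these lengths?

With common denominator 2^2 = 4: Σ 2^(−ℓᵢ) = 1/4 + 1/4 + 1/4 + 2/4 = 5/4 = 1.25.

1.25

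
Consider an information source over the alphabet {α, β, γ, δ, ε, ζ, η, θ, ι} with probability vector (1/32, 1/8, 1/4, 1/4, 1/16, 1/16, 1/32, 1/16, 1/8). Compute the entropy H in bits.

Each probability is a power of 1/2, so log₂(1/p) is an integer.
H = Σ p·log₂(1/p) = 1/32·5 + 1/8·3 + 1/4·2 + 1/4·2 + 1/16·4 + 1/16·4 + 1/32·5 + 1/16·4 + 1/8·3 = 2.8125 bits.

2.8125 bits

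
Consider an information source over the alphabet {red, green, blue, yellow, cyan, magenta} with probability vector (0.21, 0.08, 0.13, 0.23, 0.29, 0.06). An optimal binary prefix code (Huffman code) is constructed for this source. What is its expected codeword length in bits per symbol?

Repeatedly combine the two least-probable nodes; the expected code length is the sum of the merged weights.
merge 3/50 + 2/25 → 7/50
merge 13/100 + 7/50 → 27/100
merge 21/100 + 23/100 → 11/25
merge 27/100 + 29/100 → 14/25
merge 11/25 + 14/25 → 1
L = 7/50 + 27/100 + 11/25 + 14/25 + 1 = 241/100 = 2.41 bits/symbol.

2.41 bits/symbol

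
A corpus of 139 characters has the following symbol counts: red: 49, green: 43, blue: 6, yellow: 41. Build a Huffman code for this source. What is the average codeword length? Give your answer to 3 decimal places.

1.986 bits/symbol

Probabilities are the counts divided by 139.
Repeatedly combine the two least-probable nodes; the expected code length is the sum of the merged weights.
merge 6/139 + 41/139 → 47/139
merge 43/139 + 47/139 → 90/139
merge 49/139 + 90/139 → 1
L = 47/139 + 90/139 + 1 = 276/139 ≈ 1.986 bits/symbol.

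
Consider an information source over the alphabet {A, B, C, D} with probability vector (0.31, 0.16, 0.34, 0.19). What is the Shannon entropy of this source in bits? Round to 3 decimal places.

H = −Σ pᵢ log₂ pᵢ.
−0.31·log₂(0.31) = 0.5238
−0.16·log₂(0.16) = 0.4230
−0.34·log₂(0.34) = 0.5292
−0.19·log₂(0.19) = 0.4552
Sum ≈ 1.9312 → 1.931 bits.

1.931 bits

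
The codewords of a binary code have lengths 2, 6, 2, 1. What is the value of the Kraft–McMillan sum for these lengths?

With common denominator 2^6 = 64: Σ 2^(−ℓᵢ) = 16/64 + 1/64 + 16/64 + 32/64 = 65/64 = 1.015625.

1.015625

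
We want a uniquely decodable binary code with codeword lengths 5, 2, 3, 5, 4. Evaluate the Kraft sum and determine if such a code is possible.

0.5; yes

With common denominator 2^5 = 32: Σ 2^(−ℓᵢ) = 1/32 + 8/32 + 4/32 + 1/32 + 2/32 = 16/32 = 0.5.
Kraft's inequality requires Σ ≤ 1; here Σ = 0.5 ≤ 1, so such a prefix code exists.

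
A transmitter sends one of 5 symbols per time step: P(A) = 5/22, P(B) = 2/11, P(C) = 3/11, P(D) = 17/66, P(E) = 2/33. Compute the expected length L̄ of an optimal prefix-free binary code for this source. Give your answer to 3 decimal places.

Repeatedly combine the two least-probable nodes; the expected code length is the sum of the merged weights.
merge 2/33 + 2/11 → 8/33
merge 5/22 + 8/33 → 31/66
merge 17/66 + 3/11 → 35/66
merge 31/66 + 35/66 → 1
L = 8/33 + 31/66 + 35/66 + 1 = 74/33 ≈ 2.242 bits/symbol.

2.242 bits/symbol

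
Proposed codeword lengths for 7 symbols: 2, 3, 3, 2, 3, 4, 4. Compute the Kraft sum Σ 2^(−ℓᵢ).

1

With common denominator 2^4 = 16: Σ 2^(−ℓᵢ) = 4/16 + 2/16 + 2/16 + 4/16 + 2/16 + 1/16 + 1/16 = 16/16 = 1.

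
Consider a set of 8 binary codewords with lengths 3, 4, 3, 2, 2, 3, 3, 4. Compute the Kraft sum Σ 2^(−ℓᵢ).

1.125

With common denominator 2^4 = 16: Σ 2^(−ℓᵢ) = 2/16 + 1/16 + 2/16 + 4/16 + 4/16 + 2/16 + 2/16 + 1/16 = 18/16 = 1.125.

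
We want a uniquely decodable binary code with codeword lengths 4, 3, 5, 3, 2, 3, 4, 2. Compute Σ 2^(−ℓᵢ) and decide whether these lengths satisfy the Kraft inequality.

With common denominator 2^5 = 32: Σ 2^(−ℓᵢ) = 2/32 + 4/32 + 1/32 + 4/32 + 8/32 + 4/32 + 2/32 + 8/32 = 33/32 = 1.03125.
Kraft's inequality requires Σ ≤ 1; here Σ = 1.03125 > 1, so no such prefix code exists.

1.03125; no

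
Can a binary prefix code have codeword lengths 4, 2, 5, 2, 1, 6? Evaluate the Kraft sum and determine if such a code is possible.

With common denominator 2^6 = 64: Σ 2^(−ℓᵢ) = 4/64 + 16/64 + 2/64 + 16/64 + 32/64 + 1/64 = 71/64 = 1.109375.
Kraft's inequality requires Σ ≤ 1; here Σ = 1.109375 > 1, so no such prefix code exists.

1.109375; no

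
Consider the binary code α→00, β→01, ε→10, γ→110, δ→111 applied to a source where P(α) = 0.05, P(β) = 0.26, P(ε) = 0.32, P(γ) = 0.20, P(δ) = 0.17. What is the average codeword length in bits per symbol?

2.37 bits/symbol

L̄ = Σ pᵢ·ℓᵢ = 0.05·2 + 0.26·2 + 0.32·2 + 0.20·3 + 0.17·3 = 2.37 bits/symbol.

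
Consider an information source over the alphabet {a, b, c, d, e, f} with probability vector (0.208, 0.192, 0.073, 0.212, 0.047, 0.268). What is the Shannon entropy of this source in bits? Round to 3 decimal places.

H = −Σ pᵢ log₂ pᵢ.
−0.208·log₂(0.208) = 0.4712
−0.192·log₂(0.192) = 0.4571
−0.073·log₂(0.073) = 0.2756
−0.212·log₂(0.212) = 0.4744
−0.047·log₂(0.047) = 0.2073
−0.268·log₂(0.268) = 0.5091
Sum ≈ 2.3948 → 2.395 bits.

2.395 bits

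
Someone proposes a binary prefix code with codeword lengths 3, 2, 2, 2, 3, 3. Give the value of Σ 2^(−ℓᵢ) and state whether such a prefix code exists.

With common denominator 2^3 = 8: Σ 2^(−ℓᵢ) = 1/8 + 2/8 + 2/8 + 2/8 + 1/8 + 1/8 = 9/8 = 1.125.
Kraft's inequality requires Σ ≤ 1; here Σ = 1.125 > 1, so no such prefix code exists.

1.125; no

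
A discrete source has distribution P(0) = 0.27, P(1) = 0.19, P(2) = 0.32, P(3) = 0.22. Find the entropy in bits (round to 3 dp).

H = −Σ pᵢ log₂ pᵢ.
−0.27·log₂(0.27) = 0.5100
−0.19·log₂(0.19) = 0.4552
−0.32·log₂(0.32) = 0.5260
−0.22·log₂(0.22) = 0.4806
Sum ≈ 1.9719 → 1.972 bits.

1.972 bits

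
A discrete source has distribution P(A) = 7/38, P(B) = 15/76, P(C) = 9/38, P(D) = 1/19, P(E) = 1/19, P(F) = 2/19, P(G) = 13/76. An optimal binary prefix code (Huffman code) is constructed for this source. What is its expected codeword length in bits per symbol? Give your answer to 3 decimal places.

2.671 bits/symbol

Repeatedly combine the two least-probable nodes; the expected code length is the sum of the merged weights.
merge 1/19 + 1/19 → 2/19
merge 2/19 + 2/19 → 4/19
merge 13/76 + 7/38 → 27/76
merge 15/76 + 4/19 → 31/76
merge 9/38 + 27/76 → 45/76
merge 31/76 + 45/76 → 1
L = 2/19 + 4/19 + 27/76 + 31/76 + 45/76 + 1 = 203/76 ≈ 2.671 bits/symbol.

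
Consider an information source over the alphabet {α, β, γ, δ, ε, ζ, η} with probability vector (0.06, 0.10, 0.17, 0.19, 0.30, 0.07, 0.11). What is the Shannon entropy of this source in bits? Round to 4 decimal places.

H = −Σ pᵢ log₂ pᵢ.
−0.06·log₂(0.06) = 0.2435
−0.10·log₂(0.10) = 0.3322
−0.17·log₂(0.17) = 0.4346
−0.19·log₂(0.19) = 0.4552
−0.30·log₂(0.30) = 0.5211
−0.07·log₂(0.07) = 0.2686
−0.11·log₂(0.11) = 0.3503
Sum ≈ 2.6055 → 2.6055 bits.

2.6055 bits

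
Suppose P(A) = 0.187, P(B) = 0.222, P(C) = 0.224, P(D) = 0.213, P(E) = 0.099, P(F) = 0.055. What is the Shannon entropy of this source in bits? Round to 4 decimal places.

H = −Σ pᵢ log₂ pᵢ.
−0.187·log₂(0.187) = 0.4523
−0.222·log₂(0.222) = 0.4820
−0.224·log₂(0.224) = 0.4835
−0.213·log₂(0.213) = 0.4752
−0.099·log₂(0.099) = 0.3303
−0.055·log₂(0.055) = 0.2301
Sum ≈ 2.4535 → 2.4535 bits.

2.4535 bits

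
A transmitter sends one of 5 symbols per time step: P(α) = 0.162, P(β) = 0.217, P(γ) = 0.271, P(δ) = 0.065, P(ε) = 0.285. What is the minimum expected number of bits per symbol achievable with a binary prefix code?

Repeatedly combine the two least-probable nodes; the expected code length is the sum of the merged weights.
merge 13/200 + 81/500 → 227/1000
merge 217/1000 + 227/1000 → 111/250
merge 271/1000 + 57/200 → 139/250
merge 111/250 + 139/250 → 1
L = 227/1000 + 111/250 + 139/250 + 1 = 2227/1000 = 2.227 bits/symbol.

2.227 bits/symbol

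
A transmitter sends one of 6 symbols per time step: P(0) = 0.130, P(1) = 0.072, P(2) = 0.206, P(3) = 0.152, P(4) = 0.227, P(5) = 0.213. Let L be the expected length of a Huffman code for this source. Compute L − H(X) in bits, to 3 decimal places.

Entropy H = −Σ p log₂ p ≈ 2.4994 bits.
Huffman merges: 9/125+13/100→101/500; 19/125+101/500→177/500; 103/500+213/1000→419/1000; 227/1000+177/500→581/1000; 419/1000+581/1000→1. L = 639/250 ≈ 2.5560.
L − H = 2.5560 − 2.4994 = 0.057 bits.

0.057 bits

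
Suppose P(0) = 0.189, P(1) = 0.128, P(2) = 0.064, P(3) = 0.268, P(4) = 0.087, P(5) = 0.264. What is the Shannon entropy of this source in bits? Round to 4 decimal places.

H = −Σ pᵢ log₂ pᵢ.
−0.189·log₂(0.189) = 0.4543
−0.128·log₂(0.128) = 0.3796
−0.064·log₂(0.064) = 0.2538
−0.268·log₂(0.268) = 0.5091
−0.087·log₂(0.087) = 0.3065
−0.264·log₂(0.264) = 0.5072
Sum ≈ 2.4106 → 2.4106 bits.

2.4106 bits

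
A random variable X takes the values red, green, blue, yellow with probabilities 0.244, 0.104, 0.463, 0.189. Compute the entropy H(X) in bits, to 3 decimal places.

H = −Σ pᵢ log₂ pᵢ.
−0.244·log₂(0.244) = 0.4966
−0.104·log₂(0.104) = 0.3396
−0.463·log₂(0.463) = 0.5144
−0.189·log₂(0.189) = 0.4543
Sum ≈ 1.8048 → 1.805 bits.

1.805 bits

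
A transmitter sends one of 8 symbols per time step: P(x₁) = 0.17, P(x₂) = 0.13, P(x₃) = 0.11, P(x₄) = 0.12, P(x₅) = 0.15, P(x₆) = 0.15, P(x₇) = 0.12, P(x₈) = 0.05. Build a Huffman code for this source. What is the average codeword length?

Repeatedly combine the two least-probable nodes; the expected code length is the sum of the merged weights.
merge 1/20 + 11/100 → 4/25
merge 3/25 + 3/25 → 6/25
merge 13/100 + 3/20 → 7/25
merge 3/20 + 4/25 → 31/100
merge 17/100 + 6/25 → 41/100
merge 7/25 + 31/100 → 59/100
merge 41/100 + 59/100 → 1
L = 4/25 + 6/25 + 7/25 + 31/100 + 41/100 + 59/100 + 1 = 299/100 = 2.99 bits/symbol.

2.99 bits/symbol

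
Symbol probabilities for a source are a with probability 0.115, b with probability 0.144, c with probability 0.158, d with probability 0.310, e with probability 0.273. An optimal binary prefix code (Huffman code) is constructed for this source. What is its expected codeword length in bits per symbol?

2.259 bits/symbol

Repeatedly combine the two least-probable nodes; the expected code length is the sum of the merged weights.
merge 23/200 + 18/125 → 259/1000
merge 79/500 + 259/1000 → 417/1000
merge 273/1000 + 31/100 → 583/1000
merge 417/1000 + 583/1000 → 1
L = 259/1000 + 417/1000 + 583/1000 + 1 = 2259/1000 = 2.259 bits/symbol.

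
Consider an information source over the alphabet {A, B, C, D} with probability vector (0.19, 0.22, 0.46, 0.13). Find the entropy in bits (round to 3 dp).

H = −Σ pᵢ log₂ pᵢ.
−0.19·log₂(0.19) = 0.4552
−0.22·log₂(0.22) = 0.4806
−0.46·log₂(0.46) = 0.5153
−0.13·log₂(0.13) = 0.3826
Sum ≈ 1.8338 → 1.834 bits.

1.834 bits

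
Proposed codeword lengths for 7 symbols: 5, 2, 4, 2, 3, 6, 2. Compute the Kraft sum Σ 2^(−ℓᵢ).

0.984375

With common denominator 2^6 = 64: Σ 2^(−ℓᵢ) = 2/64 + 16/64 + 4/64 + 16/64 + 8/64 + 1/64 + 16/64 = 63/64 = 0.984375.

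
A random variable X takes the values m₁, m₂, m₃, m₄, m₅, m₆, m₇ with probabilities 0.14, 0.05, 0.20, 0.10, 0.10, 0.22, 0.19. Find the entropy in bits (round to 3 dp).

2.678 bits

H = −Σ pᵢ log₂ pᵢ.
−0.14·log₂(0.14) = 0.3971
−0.05·log₂(0.05) = 0.2161
−0.20·log₂(0.20) = 0.4644
−0.10·log₂(0.10) = 0.3322
−0.10·log₂(0.10) = 0.3322
−0.22·log₂(0.22) = 0.4806
−0.19·log₂(0.19) = 0.4552
Sum ≈ 2.6778 → 2.678 bits.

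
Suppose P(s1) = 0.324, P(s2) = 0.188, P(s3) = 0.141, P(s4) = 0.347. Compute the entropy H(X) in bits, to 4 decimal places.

1.9085 bits

H = −Σ pᵢ log₂ pᵢ.
−0.324·log₂(0.324) = 0.5268
−0.188·log₂(0.188) = 0.4533
−0.141·log₂(0.141) = 0.3985
−0.347·log₂(0.347) = 0.5299
Sum ≈ 1.9085 → 1.9085 bits.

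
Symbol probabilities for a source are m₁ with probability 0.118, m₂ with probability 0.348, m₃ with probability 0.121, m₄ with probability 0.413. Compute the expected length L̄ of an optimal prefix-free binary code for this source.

Repeatedly combine the two least-probable nodes; the expected code length is the sum of the merged weights.
merge 59/500 + 121/1000 → 239/1000
merge 239/1000 + 87/250 → 587/1000
merge 413/1000 + 587/1000 → 1
L = 239/1000 + 587/1000 + 1 = 913/500 = 1.826 bits/symbol.

1.826 bits/symbol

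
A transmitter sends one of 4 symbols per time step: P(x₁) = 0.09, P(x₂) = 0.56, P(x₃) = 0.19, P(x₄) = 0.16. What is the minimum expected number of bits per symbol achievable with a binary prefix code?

1.69 bits/symbol

Repeatedly combine the two least-probable nodes; the expected code length is the sum of the merged weights.
merge 9/100 + 4/25 → 1/4
merge 19/100 + 1/4 → 11/25
merge 11/25 + 14/25 → 1
L = 1/4 + 11/25 + 1 = 169/100 = 1.69 bits/symbol.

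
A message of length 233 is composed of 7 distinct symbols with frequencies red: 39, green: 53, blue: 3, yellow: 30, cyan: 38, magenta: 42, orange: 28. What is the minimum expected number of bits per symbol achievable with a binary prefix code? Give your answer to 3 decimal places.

Probabilities are the counts divided by 233.
Repeatedly combine the two least-probable nodes; the expected code length is the sum of the merged weights.
merge 3/233 + 28/233 → 31/233
merge 30/233 + 31/233 → 61/233
merge 38/233 + 39/233 → 77/233
merge 42/233 + 53/233 → 95/233
merge 61/233 + 77/233 → 138/233
merge 95/233 + 138/233 → 1
L = 31/233 + 61/233 + 77/233 + 95/233 + 138/233 + 1 = 635/233 ≈ 2.725 bits/symbol.

2.725 bits/symbol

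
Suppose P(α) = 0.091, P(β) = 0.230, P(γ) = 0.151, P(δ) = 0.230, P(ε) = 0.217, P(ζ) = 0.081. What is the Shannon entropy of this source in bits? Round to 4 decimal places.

2.4739 bits

H = −Σ pᵢ log₂ pᵢ.
−0.091·log₂(0.091) = 0.3147
−0.230·log₂(0.230) = 0.4877
−0.151·log₂(0.151) = 0.4118
−0.230·log₂(0.230) = 0.4877
−0.217·log₂(0.217) = 0.4783
−0.081·log₂(0.081) = 0.2937
Sum ≈ 2.4739 → 2.4739 bits.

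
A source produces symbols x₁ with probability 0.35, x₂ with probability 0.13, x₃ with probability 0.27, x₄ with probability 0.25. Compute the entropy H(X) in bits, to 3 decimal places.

H = −Σ pᵢ log₂ pᵢ.
−0.35·log₂(0.35) = 0.5301
−0.13·log₂(0.13) = 0.3826
−0.27·log₂(0.27) = 0.5100
−0.25·log₂(0.25) = 0.5000
Sum ≈ 1.9228 → 1.923 bits.

1.923 bits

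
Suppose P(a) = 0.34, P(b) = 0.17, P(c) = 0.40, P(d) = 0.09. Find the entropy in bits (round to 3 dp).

H = −Σ pᵢ log₂ pᵢ.
−0.34·log₂(0.34) = 0.5292
−0.17·log₂(0.17) = 0.4346
−0.40·log₂(0.40) = 0.5288
−0.09·log₂(0.09) = 0.3127
Sum ≈ 1.8052 → 1.805 bits.

1.805 bits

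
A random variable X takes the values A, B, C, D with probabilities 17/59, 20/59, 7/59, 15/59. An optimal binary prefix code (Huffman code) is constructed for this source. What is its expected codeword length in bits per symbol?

Repeatedly combine the two least-probable nodes; the expected code length is the sum of the merged weights.
merge 7/59 + 15/59 → 22/59
merge 17/59 + 20/59 → 37/59
merge 22/59 + 37/59 → 1
L = 22/59 + 37/59 + 1 = 2 bits/symbol.

2 bits/symbol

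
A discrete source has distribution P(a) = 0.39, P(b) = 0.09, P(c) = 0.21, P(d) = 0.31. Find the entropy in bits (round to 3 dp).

1.839 bits

H = −Σ pᵢ log₂ pᵢ.
−0.39·log₂(0.39) = 0.5298
−0.09·log₂(0.09) = 0.3127
−0.21·log₂(0.21) = 0.4728
−0.31·log₂(0.31) = 0.5238
Sum ≈ 1.8391 → 1.839 bits.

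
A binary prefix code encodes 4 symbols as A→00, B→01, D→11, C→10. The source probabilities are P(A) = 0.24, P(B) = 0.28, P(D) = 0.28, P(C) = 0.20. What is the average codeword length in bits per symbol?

L̄ = Σ pᵢ·ℓᵢ = 0.24·2 + 0.28·2 + 0.28·2 + 0.20·2 = 2 bits/symbol.

2 bits/symbol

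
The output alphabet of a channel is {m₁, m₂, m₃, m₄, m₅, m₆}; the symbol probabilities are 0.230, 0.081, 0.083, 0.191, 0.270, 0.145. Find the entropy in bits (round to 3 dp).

2.450 bits

H = −Σ pᵢ log₂ pᵢ.
−0.230·log₂(0.230) = 0.4877
−0.081·log₂(0.081) = 0.2937
−0.083·log₂(0.083) = 0.2980
−0.191·log₂(0.191) = 0.4562
−0.270·log₂(0.270) = 0.5100
−0.145·log₂(0.145) = 0.4040
Sum ≈ 2.4495 → 2.450 bits.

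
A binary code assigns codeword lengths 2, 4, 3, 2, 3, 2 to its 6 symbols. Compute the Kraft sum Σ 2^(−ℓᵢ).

1.0625

With common denominator 2^4 = 16: Σ 2^(−ℓᵢ) = 4/16 + 1/16 + 2/16 + 4/16 + 2/16 + 4/16 = 17/16 = 1.0625.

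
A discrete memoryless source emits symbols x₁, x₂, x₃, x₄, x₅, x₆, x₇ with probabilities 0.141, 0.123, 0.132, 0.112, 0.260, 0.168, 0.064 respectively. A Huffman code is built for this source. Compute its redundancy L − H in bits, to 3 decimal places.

0.039 bits

Entropy H = −Σ p log₂ p ≈ 2.7012 bits.
Huffman merges: 8/125+14/125→22/125; 123/1000+33/250→51/200; 141/1000+21/125→309/1000; 22/125+51/200→431/1000; 13/50+309/1000→569/1000; 431/1000+569/1000→1. L = 137/50 ≈ 2.7400.
L − H = 2.7400 − 2.7012 = 0.039 bits.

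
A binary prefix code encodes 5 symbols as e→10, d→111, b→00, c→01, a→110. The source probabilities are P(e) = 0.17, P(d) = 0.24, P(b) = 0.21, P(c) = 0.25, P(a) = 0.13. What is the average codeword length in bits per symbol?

L̄ = Σ pᵢ·ℓᵢ = 0.17·2 + 0.24·3 + 0.21·2 + 0.25·2 + 0.13·3 = 2.37 bits/symbol.

2.37 bits/symbol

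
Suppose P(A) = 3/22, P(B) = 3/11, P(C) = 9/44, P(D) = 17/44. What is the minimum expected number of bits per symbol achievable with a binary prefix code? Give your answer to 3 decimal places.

1.955 bits/symbol

Repeatedly combine the two least-probable nodes; the expected code length is the sum of the merged weights.
merge 3/22 + 9/44 → 15/44
merge 3/11 + 15/44 → 27/44
merge 17/44 + 27/44 → 1
L = 15/44 + 27/44 + 1 = 43/22 ≈ 1.955 bits/symbol.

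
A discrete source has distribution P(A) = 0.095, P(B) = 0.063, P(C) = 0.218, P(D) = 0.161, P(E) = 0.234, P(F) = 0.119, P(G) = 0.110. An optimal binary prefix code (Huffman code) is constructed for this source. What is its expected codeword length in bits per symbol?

Repeatedly combine the two least-probable nodes; the expected code length is the sum of the merged weights.
merge 63/1000 + 19/200 → 79/500
merge 11/100 + 119/1000 → 229/1000
merge 79/500 + 161/1000 → 319/1000
merge 109/500 + 229/1000 → 447/1000
merge 117/500 + 319/1000 → 553/1000
merge 447/1000 + 553/1000 → 1
L = 79/500 + 229/1000 + 319/1000 + 447/1000 + 553/1000 + 1 = 1353/500 = 2.706 bits/symbol.

2.706 bits/symbol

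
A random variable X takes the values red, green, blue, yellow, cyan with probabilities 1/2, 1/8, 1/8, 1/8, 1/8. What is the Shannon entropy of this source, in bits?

Each probability is a power of 1/2, so log₂(1/p) is an integer.
H = Σ p·log₂(1/p) = 1/2·1 + 1/8·3 + 1/8·3 + 1/8·3 + 1/8·3 = 2 bits.

2 bits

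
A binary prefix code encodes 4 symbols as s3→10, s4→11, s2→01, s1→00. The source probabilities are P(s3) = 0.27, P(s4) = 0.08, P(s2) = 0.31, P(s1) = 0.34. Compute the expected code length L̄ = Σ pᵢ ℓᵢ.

2 bits/symbol

L̄ = Σ pᵢ·ℓᵢ = 0.27·2 + 0.08·2 + 0.31·2 + 0.34·2 = 2 bits/symbol.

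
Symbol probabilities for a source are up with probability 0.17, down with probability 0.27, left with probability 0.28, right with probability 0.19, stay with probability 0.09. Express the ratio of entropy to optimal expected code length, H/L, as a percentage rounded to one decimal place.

Entropy H = −Σ p log₂ p ≈ 2.2267 bits.
Huffman merges: 9/100+17/100→13/50; 19/100+13/50→9/20; 27/100+7/25→11/20; 9/20+11/20→1. L = 113/50 ≈ 2.2600.
Efficiency = H/L = 2.2267/2.2600 = 98.5%.

98.5%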